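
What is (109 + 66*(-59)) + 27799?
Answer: 24014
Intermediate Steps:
(109 + 66*(-59)) + 27799 = (109 - 3894) + 27799 = -3785 + 27799 = 24014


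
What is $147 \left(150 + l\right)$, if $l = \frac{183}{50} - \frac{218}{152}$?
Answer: $\frac{42516663}{1900} \approx 22377.0$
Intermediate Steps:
$l = \frac{4229}{1900}$ ($l = 183 \cdot \frac{1}{50} - \frac{109}{76} = \frac{183}{50} - \frac{109}{76} = \frac{4229}{1900} \approx 2.2258$)
$147 \left(150 + l\right) = 147 \left(150 + \frac{4229}{1900}\right) = 147 \cdot \frac{289229}{1900} = \frac{42516663}{1900}$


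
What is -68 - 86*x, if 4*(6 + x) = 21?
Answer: -7/2 ≈ -3.5000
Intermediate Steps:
x = -¾ (x = -6 + (¼)*21 = -6 + 21/4 = -¾ ≈ -0.75000)
-68 - 86*x = -68 - 86*(-¾) = -68 + 129/2 = -7/2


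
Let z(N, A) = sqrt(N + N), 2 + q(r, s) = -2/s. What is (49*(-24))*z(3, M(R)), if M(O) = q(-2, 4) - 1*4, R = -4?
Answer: -1176*sqrt(6) ≈ -2880.6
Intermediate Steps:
q(r, s) = -2 - 2/s
M(O) = -13/2 (M(O) = (-2 - 2/4) - 1*4 = (-2 - 2*1/4) - 4 = (-2 - 1/2) - 4 = -5/2 - 4 = -13/2)
z(N, A) = sqrt(2)*sqrt(N) (z(N, A) = sqrt(2*N) = sqrt(2)*sqrt(N))
(49*(-24))*z(3, M(R)) = (49*(-24))*(sqrt(2)*sqrt(3)) = -1176*sqrt(6)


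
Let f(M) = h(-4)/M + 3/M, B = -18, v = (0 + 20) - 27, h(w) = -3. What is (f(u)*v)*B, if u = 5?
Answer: 0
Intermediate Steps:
v = -7 (v = 20 - 27 = -7)
f(M) = 0 (f(M) = -3/M + 3/M = 0)
(f(u)*v)*B = (0*(-7))*(-18) = 0*(-18) = 0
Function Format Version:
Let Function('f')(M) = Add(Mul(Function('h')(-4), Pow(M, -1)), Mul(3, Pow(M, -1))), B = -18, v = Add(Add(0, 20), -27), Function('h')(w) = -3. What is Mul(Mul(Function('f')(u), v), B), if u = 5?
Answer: 0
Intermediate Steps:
v = -7 (v = Add(20, -27) = -7)
Function('f')(M) = 0 (Function('f')(M) = Add(Mul(-3, Pow(M, -1)), Mul(3, Pow(M, -1))) = 0)
Mul(Mul(Function('f')(u), v), B) = Mul(Mul(0, -7), -18) = Mul(0, -18) = 0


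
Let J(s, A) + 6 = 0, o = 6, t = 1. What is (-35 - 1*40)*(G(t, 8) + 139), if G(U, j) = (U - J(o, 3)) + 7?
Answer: -11475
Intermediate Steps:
J(s, A) = -6 (J(s, A) = -6 + 0 = -6)
G(U, j) = 13 + U (G(U, j) = (U - 1*(-6)) + 7 = (U + 6) + 7 = (6 + U) + 7 = 13 + U)
(-35 - 1*40)*(G(t, 8) + 139) = (-35 - 1*40)*((13 + 1) + 139) = (-35 - 40)*(14 + 139) = -75*153 = -11475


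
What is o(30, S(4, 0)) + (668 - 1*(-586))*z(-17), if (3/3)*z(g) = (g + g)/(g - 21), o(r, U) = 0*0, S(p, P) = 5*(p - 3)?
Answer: 1122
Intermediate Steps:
S(p, P) = -15 + 5*p (S(p, P) = 5*(-3 + p) = -15 + 5*p)
o(r, U) = 0
z(g) = 2*g/(-21 + g) (z(g) = (g + g)/(g - 21) = (2*g)/(-21 + g) = 2*g/(-21 + g))
o(30, S(4, 0)) + (668 - 1*(-586))*z(-17) = 0 + (668 - 1*(-586))*(2*(-17)/(-21 - 17)) = 0 + (668 + 586)*(2*(-17)/(-38)) = 0 + 1254*(2*(-17)*(-1/38)) = 0 + 1254*(17/19) = 0 + 1122 = 1122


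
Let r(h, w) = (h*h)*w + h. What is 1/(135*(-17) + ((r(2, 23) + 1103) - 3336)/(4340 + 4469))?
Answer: -383/879078 ≈ -0.00043568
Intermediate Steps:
r(h, w) = h + w*h² (r(h, w) = h²*w + h = w*h² + h = h + w*h²)
1/(135*(-17) + ((r(2, 23) + 1103) - 3336)/(4340 + 4469)) = 1/(135*(-17) + ((2*(1 + 2*23) + 1103) - 3336)/(4340 + 4469)) = 1/(-2295 + ((2*(1 + 46) + 1103) - 3336)/8809) = 1/(-2295 + ((2*47 + 1103) - 3336)*(1/8809)) = 1/(-2295 + ((94 + 1103) - 3336)*(1/8809)) = 1/(-2295 + (1197 - 3336)*(1/8809)) = 1/(-2295 - 2139*1/8809) = 1/(-2295 - 93/383) = 1/(-879078/383) = -383/879078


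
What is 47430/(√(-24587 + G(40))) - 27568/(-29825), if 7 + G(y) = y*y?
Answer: 27568/29825 - 23715*I*√22994/11497 ≈ 0.92432 - 312.79*I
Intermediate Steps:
G(y) = -7 + y² (G(y) = -7 + y*y = -7 + y²)
47430/(√(-24587 + G(40))) - 27568/(-29825) = 47430/(√(-24587 + (-7 + 40²))) - 27568/(-29825) = 47430/(√(-24587 + (-7 + 1600))) - 27568*(-1/29825) = 47430/(√(-24587 + 1593)) + 27568/29825 = 47430/(√(-22994)) + 27568/29825 = 47430/((I*√22994)) + 27568/29825 = 47430*(-I*√22994/22994) + 27568/29825 = -23715*I*√22994/11497 + 27568/29825 = 27568/29825 - 23715*I*√22994/11497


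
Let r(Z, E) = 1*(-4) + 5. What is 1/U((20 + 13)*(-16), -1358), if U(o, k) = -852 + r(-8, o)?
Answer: -1/851 ≈ -0.0011751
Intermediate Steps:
r(Z, E) = 1 (r(Z, E) = -4 + 5 = 1)
U(o, k) = -851 (U(o, k) = -852 + 1 = -851)
1/U((20 + 13)*(-16), -1358) = 1/(-851) = -1/851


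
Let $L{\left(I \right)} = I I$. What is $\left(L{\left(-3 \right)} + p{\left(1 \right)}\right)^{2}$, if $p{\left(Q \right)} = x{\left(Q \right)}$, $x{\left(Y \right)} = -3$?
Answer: $36$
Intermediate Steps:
$L{\left(I \right)} = I^{2}$
$p{\left(Q \right)} = -3$
$\left(L{\left(-3 \right)} + p{\left(1 \right)}\right)^{2} = \left(\left(-3\right)^{2} - 3\right)^{2} = \left(9 - 3\right)^{2} = 6^{2} = 36$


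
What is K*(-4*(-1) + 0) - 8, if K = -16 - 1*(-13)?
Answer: -20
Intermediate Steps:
K = -3 (K = -16 + 13 = -3)
K*(-4*(-1) + 0) - 8 = -3*(-4*(-1) + 0) - 8 = -3*(4 + 0) - 8 = -3*4 - 8 = -12 - 8 = -20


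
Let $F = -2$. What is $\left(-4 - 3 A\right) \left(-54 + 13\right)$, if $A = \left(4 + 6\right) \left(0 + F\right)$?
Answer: $-2296$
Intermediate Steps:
$A = -20$ ($A = \left(4 + 6\right) \left(0 - 2\right) = 10 \left(-2\right) = -20$)
$\left(-4 - 3 A\right) \left(-54 + 13\right) = \left(-4 - -60\right) \left(-54 + 13\right) = \left(-4 + 60\right) \left(-41\right) = 56 \left(-41\right) = -2296$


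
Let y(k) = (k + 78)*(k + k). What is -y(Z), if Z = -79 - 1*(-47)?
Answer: 2944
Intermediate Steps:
Z = -32 (Z = -79 + 47 = -32)
y(k) = 2*k*(78 + k) (y(k) = (78 + k)*(2*k) = 2*k*(78 + k))
-y(Z) = -2*(-32)*(78 - 32) = -2*(-32)*46 = -1*(-2944) = 2944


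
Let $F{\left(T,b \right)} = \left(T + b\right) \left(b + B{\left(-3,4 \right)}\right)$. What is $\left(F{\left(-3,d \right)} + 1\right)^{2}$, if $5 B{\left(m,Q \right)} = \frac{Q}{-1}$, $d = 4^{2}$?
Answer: $\frac{986049}{25} \approx 39442.0$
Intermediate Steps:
$d = 16$
$B{\left(m,Q \right)} = - \frac{Q}{5}$ ($B{\left(m,Q \right)} = \frac{Q \frac{1}{-1}}{5} = \frac{Q \left(-1\right)}{5} = \frac{\left(-1\right) Q}{5} = - \frac{Q}{5}$)
$F{\left(T,b \right)} = \left(- \frac{4}{5} + b\right) \left(T + b\right)$ ($F{\left(T,b \right)} = \left(T + b\right) \left(b - \frac{4}{5}\right) = \left(T + b\right) \left(- \frac{4}{5} + b\right) = \left(- \frac{4}{5} + b\right) \left(T + b\right)$)
$\left(F{\left(-3,d \right)} + 1\right)^{2} = \left(\left(16^{2} - - \frac{12}{5} - \frac{64}{5} - 48\right) + 1\right)^{2} = \left(\left(256 + \frac{12}{5} - \frac{64}{5} - 48\right) + 1\right)^{2} = \left(\frac{988}{5} + 1\right)^{2} = \left(\frac{993}{5}\right)^{2} = \frac{986049}{25}$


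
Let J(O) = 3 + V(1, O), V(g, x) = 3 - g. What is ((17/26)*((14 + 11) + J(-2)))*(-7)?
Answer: -1785/13 ≈ -137.31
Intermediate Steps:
J(O) = 5 (J(O) = 3 + (3 - 1*1) = 3 + (3 - 1) = 3 + 2 = 5)
((17/26)*((14 + 11) + J(-2)))*(-7) = ((17/26)*((14 + 11) + 5))*(-7) = ((17*(1/26))*(25 + 5))*(-7) = ((17/26)*30)*(-7) = (255/13)*(-7) = -1785/13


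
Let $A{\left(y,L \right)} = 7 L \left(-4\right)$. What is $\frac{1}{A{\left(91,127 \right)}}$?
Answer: $- \frac{1}{3556} \approx -0.00028121$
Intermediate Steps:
$A{\left(y,L \right)} = - 28 L$
$\frac{1}{A{\left(91,127 \right)}} = \frac{1}{\left(-28\right) 127} = \frac{1}{-3556} = - \frac{1}{3556}$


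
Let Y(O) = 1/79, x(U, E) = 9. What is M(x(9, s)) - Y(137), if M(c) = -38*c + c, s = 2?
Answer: -26308/79 ≈ -333.01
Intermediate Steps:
Y(O) = 1/79
M(c) = -37*c
M(x(9, s)) - Y(137) = -37*9 - 1*1/79 = -333 - 1/79 = -26308/79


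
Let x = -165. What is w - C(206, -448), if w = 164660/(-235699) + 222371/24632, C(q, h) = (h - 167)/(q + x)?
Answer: 135442783729/5805737768 ≈ 23.329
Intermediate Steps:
C(q, h) = (-167 + h)/(-165 + q) (C(q, h) = (h - 167)/(q - 165) = (-167 + h)/(-165 + q))
w = 48356717209/5805737768 (w = 164660*(-1/235699) + 222371*(1/24632) = -164660/235699 + 222371/24632 = 48356717209/5805737768 ≈ 8.3291)
w - C(206, -448) = 48356717209/5805737768 - (-167 - 448)/(-165 + 206) = 48356717209/5805737768 - (-615)/41 = 48356717209/5805737768 - 1*(-15) = 48356717209/5805737768 + 15 = 135442783729/5805737768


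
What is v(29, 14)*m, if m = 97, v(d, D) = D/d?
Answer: 1358/29 ≈ 46.828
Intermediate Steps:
v(29, 14)*m = (14/29)*97 = 1358/29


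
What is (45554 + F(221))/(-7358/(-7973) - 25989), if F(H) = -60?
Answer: -8435434/4818673 ≈ -1.7506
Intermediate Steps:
(45554 + F(221))/(-7358/(-7973) - 25989) = (45554 - 60)/(-7358/(-7973) - 25989) = 45494/(-7358*(-1/7973) - 25989) = 45494/(7358/7973 - 25989) = 45494/(-207202939/7973) = 45494*(-7973/207202939) = -8435434/4818673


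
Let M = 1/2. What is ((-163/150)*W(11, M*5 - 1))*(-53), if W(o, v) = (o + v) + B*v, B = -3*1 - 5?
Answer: 8639/300 ≈ 28.797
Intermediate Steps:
M = ½ ≈ 0.50000
B = -8 (B = -3 - 5 = -8)
W(o, v) = o - 7*v (W(o, v) = (o + v) - 8*v = o - 7*v)
((-163/150)*W(11, M*5 - 1))*(-53) = ((-163/150)*(11 - 7*((½)*5 - 1)))*(-53) = ((-163*1/150)*(11 - 7*(5/2 - 1)))*(-53) = -163*(11 - 7*3/2)/150*(-53) = -163*(11 - 21/2)/150*(-53) = -163/150*½*(-53) = -163/300*(-53) = 8639/300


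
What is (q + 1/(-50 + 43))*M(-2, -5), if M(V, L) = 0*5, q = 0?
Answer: 0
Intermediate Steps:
M(V, L) = 0
(q + 1/(-50 + 43))*M(-2, -5) = (0 + 1/(-50 + 43))*0 = (0 + 1/(-7))*0 = (0 - ⅐)*0 = -⅐*0 = 0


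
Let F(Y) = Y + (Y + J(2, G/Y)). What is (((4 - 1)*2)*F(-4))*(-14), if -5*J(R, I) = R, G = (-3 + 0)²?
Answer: 3528/5 ≈ 705.60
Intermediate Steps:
G = 9 (G = (-3)² = 9)
J(R, I) = -R/5
F(Y) = -⅖ + 2*Y (F(Y) = Y + (Y - ⅕*2) = Y + (Y - ⅖) = Y + (-⅖ + Y) = -⅖ + 2*Y)
(((4 - 1)*2)*F(-4))*(-14) = (((4 - 1)*2)*(-⅖ + 2*(-4)))*(-14) = ((3*2)*(-⅖ - 8))*(-14) = (6*(-42/5))*(-14) = -252/5*(-14) = 3528/5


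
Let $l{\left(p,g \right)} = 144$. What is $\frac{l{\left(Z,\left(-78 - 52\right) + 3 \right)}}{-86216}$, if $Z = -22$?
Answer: $- \frac{18}{10777} \approx -0.0016702$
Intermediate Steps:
$\frac{l{\left(Z,\left(-78 - 52\right) + 3 \right)}}{-86216} = \frac{144}{-86216} = 144 \left(- \frac{1}{86216}\right) = - \frac{18}{10777}$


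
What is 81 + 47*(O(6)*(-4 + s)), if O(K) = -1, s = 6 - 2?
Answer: 81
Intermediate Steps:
s = 4
81 + 47*(O(6)*(-4 + s)) = 81 + 47*(-(-4 + 4)) = 81 + 47*(-1*0) = 81 + 47*0 = 81 + 0 = 81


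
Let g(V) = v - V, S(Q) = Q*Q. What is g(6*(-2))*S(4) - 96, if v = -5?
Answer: 16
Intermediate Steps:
S(Q) = Q²
g(V) = -5 - V
g(6*(-2))*S(4) - 96 = (-5 - 6*(-2))*4² - 96 = (-5 - 1*(-12))*16 - 96 = (-5 + 12)*16 - 96 = 7*16 - 96 = 112 - 96 = 16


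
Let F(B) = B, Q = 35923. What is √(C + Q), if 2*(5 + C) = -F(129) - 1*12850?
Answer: √117714/2 ≈ 171.55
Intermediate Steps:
C = -12989/2 (C = -5 + (-1*129 - 1*12850)/2 = -5 + (-129 - 12850)/2 = -5 + (½)*(-12979) = -5 - 12979/2 = -12989/2 ≈ -6494.5)
√(C + Q) = √(-12989/2 + 35923) = √(58857/2) = √117714/2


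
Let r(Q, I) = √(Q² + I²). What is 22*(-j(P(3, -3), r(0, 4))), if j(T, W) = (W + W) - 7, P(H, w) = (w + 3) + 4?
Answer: -22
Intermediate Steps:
P(H, w) = 7 + w (P(H, w) = (3 + w) + 4 = 7 + w)
r(Q, I) = √(I² + Q²)
j(T, W) = -7 + 2*W (j(T, W) = 2*W - 7 = -7 + 2*W)
22*(-j(P(3, -3), r(0, 4))) = 22*(-(-7 + 2*√(4² + 0²))) = 22*(-(-7 + 2*√(16 + 0))) = 22*(-(-7 + 2*√16)) = 22*(-(-7 + 2*4)) = 22*(-(-7 + 8)) = 22*(-1*1) = 22*(-1) = -22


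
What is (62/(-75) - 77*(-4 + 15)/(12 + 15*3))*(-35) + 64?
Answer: 58237/95 ≈ 613.02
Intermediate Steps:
(62/(-75) - 77*(-4 + 15)/(12 + 15*3))*(-35) + 64 = (62*(-1/75) - 77*11/(12 + 45))*(-35) + 64 = (-62/75 - 77/(57*(1/11)))*(-35) + 64 = (-62/75 - 77/57/11)*(-35) + 64 = (-62/75 - 77*11/57)*(-35) + 64 = (-62/75 - 847/57)*(-35) + 64 = -7451/475*(-35) + 64 = 52157/95 + 64 = 58237/95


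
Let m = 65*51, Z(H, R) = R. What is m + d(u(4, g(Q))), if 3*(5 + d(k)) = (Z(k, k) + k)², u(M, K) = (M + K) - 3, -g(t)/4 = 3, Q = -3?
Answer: 10414/3 ≈ 3471.3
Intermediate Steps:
g(t) = -12 (g(t) = -4*3 = -12)
u(M, K) = -3 + K + M (u(M, K) = (K + M) - 3 = -3 + K + M)
m = 3315
d(k) = -5 + 4*k²/3 (d(k) = -5 + (k + k)²/3 = -5 + (2*k)²/3 = -5 + (4*k²)/3 = -5 + 4*k²/3)
m + d(u(4, g(Q))) = 3315 + (-5 + 4*(-3 - 12 + 4)²/3) = 3315 + (-5 + (4/3)*(-11)²) = 3315 + (-5 + (4/3)*121) = 3315 + (-5 + 484/3) = 3315 + 469/3 = 10414/3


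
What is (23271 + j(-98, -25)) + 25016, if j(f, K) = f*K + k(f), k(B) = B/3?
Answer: 152113/3 ≈ 50704.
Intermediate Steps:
k(B) = B/3 (k(B) = B*(⅓) = B/3)
j(f, K) = f/3 + K*f (j(f, K) = f*K + f/3 = K*f + f/3 = f/3 + K*f)
(23271 + j(-98, -25)) + 25016 = (23271 - 98*(⅓ - 25)) + 25016 = (23271 - 98*(-74/3)) + 25016 = (23271 + 7252/3) + 25016 = 77065/3 + 25016 = 152113/3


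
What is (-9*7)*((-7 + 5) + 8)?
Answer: -378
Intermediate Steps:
(-9*7)*((-7 + 5) + 8) = -63*(-2 + 8) = -63*6 = -378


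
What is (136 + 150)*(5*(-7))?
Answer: -10010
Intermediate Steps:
(136 + 150)*(5*(-7)) = 286*(-35) = -10010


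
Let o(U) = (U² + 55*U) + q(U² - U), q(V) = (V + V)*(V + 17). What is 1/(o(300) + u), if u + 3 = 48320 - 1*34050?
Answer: 1/16095350567 ≈ 6.2130e-11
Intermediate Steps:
q(V) = 2*V*(17 + V) (q(V) = (2*V)*(17 + V) = 2*V*(17 + V))
u = 14267 (u = -3 + (48320 - 1*34050) = -3 + (48320 - 34050) = -3 + 14270 = 14267)
o(U) = U² + 55*U + 2*(U² - U)*(17 + U² - U) (o(U) = (U² + 55*U) + 2*(U² - U)*(17 + (U² - U)) = (U² + 55*U) + 2*(U² - U)*(17 + U² - U) = U² + 55*U + 2*(U² - U)*(17 + U² - U))
1/(o(300) + u) = 1/(300*(55 + 300 + 2*(-1 + 300)*(17 + 300*(-1 + 300))) + 14267) = 1/(300*(55 + 300 + 2*299*(17 + 300*299)) + 14267) = 1/(300*(55 + 300 + 2*299*(17 + 89700)) + 14267) = 1/(300*(55 + 300 + 2*299*89717) + 14267) = 1/(300*(55 + 300 + 53650766) + 14267) = 1/(300*53651121 + 14267) = 1/(16095336300 + 14267) = 1/16095350567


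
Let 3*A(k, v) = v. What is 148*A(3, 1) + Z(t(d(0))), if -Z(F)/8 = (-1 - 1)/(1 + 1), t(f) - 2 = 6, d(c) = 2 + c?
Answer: 172/3 ≈ 57.333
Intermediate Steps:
A(k, v) = v/3
t(f) = 8 (t(f) = 2 + 6 = 8)
Z(F) = 8 (Z(F) = -8*(-1 - 1)/(1 + 1) = -(-16)/2 = -8*(-1) = 8)
148*A(3, 1) + Z(t(d(0))) = 148*((1/3)*1) + 8 = 148*(1/3) + 8 = 148/3 + 8 = 172/3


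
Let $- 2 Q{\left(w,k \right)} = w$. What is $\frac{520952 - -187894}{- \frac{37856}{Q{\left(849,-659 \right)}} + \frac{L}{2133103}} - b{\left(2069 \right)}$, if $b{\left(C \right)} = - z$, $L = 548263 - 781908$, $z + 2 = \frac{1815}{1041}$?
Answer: $\frac{445437614630096155}{55972186016657} \approx 7958.2$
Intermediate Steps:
$z = - \frac{89}{347}$ ($z = -2 + \frac{1815}{1041} = -2 + 1815 \cdot \frac{1}{1041} = -2 + \frac{605}{347} = - \frac{89}{347} \approx -0.25648$)
$Q{\left(w,k \right)} = - \frac{w}{2}$
$L = -233645$
$b{\left(C \right)} = \frac{89}{347}$ ($b{\left(C \right)} = \left(-1\right) \left(- \frac{89}{347}\right) = \frac{89}{347}$)
$\frac{520952 - -187894}{- \frac{37856}{Q{\left(849,-659 \right)}} + \frac{L}{2133103}} - b{\left(2069 \right)} = \frac{520952 - -187894}{- \frac{37856}{\left(- \frac{1}{2}\right) 849} - \frac{233645}{2133103}} - \frac{89}{347} = \frac{520952 + 187894}{- \frac{37856}{- \frac{849}{2}} - \frac{233645}{2133103}} - \frac{89}{347} = \frac{708846}{\left(-37856\right) \left(- \frac{2}{849}\right) - \frac{233645}{2133103}} - \frac{89}{347} = \frac{708846}{\frac{75712}{849} - \frac{233645}{2133103}} - \frac{89}{347} = \frac{708846}{\frac{161303129731}{1811004447}} - \frac{89}{347} = 708846 \cdot \frac{1811004447}{161303129731} - \frac{89}{347} = \frac{1283723258238162}{161303129731} - \frac{89}{347} = \frac{445437614630096155}{55972186016657}$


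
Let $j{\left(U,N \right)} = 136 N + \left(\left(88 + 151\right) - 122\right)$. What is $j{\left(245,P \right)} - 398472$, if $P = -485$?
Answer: $-464315$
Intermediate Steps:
$j{\left(U,N \right)} = 117 + 136 N$ ($j{\left(U,N \right)} = 136 N + \left(239 - 122\right) = 136 N + 117 = 117 + 136 N$)
$j{\left(245,P \right)} - 398472 = \left(117 + 136 \left(-485\right)\right) - 398472 = \left(117 - 65960\right) - 398472 = -65843 - 398472 = -464315$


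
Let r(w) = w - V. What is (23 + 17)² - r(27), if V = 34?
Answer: 1607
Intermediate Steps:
r(w) = -34 + w (r(w) = w - 1*34 = w - 34 = -34 + w)
(23 + 17)² - r(27) = (23 + 17)² - (-34 + 27) = 40² - 1*(-7) = 1600 + 7 = 1607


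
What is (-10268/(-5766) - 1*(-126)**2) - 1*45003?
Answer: -175509023/2883 ≈ -60877.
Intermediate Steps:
(-10268/(-5766) - 1*(-126)**2) - 1*45003 = (-10268*(-1/5766) - 1*15876) - 45003 = (5134/2883 - 15876) - 45003 = -45765374/2883 - 45003 = -175509023/2883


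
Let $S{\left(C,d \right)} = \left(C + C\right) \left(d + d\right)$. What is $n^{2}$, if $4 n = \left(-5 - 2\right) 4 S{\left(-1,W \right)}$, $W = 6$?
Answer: $28224$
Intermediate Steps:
$S{\left(C,d \right)} = 4 C d$ ($S{\left(C,d \right)} = 2 C 2 d = 4 C d$)
$n = 168$ ($n = \frac{\left(-5 - 2\right) 4 \cdot 4 \left(-1\right) 6}{4} = \frac{\left(-7\right) 4 \left(-24\right)}{4} = \frac{\left(-28\right) \left(-24\right)}{4} = \frac{1}{4} \cdot 672 = 168$)
$n^{2} = 168^{2} = 28224$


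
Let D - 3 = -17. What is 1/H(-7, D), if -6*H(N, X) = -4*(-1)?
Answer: -3/2 ≈ -1.5000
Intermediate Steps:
D = -14 (D = 3 - 17 = -14)
H(N, X) = -⅔ (H(N, X) = -(-2)*(-1)/3 = -⅙*4 = -⅔)
1/H(-7, D) = 1/(-⅔) = -3/2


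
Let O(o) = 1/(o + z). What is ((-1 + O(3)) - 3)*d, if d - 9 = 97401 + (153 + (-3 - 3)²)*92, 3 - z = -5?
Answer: -4936314/11 ≈ -4.4876e+5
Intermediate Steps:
z = 8 (z = 3 - 1*(-5) = 3 + 5 = 8)
O(o) = 1/(8 + o) (O(o) = 1/(o + 8) = 1/(8 + o))
d = 114798 (d = 9 + (97401 + (153 + (-3 - 3)²)*92) = 9 + (97401 + (153 + (-6)²)*92) = 9 + (97401 + (153 + 36)*92) = 9 + (97401 + 189*92) = 9 + (97401 + 17388) = 9 + 114789 = 114798)
((-1 + O(3)) - 3)*d = ((-1 + 1/(8 + 3)) - 3)*114798 = ((-1 + 1/11) - 3)*114798 = (-10/11 - 3)*114798 = -43/11*114798 = -4936314/11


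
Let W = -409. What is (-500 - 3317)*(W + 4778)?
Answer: -16676473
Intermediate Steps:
(-500 - 3317)*(W + 4778) = (-500 - 3317)*(-409 + 4778) = -3817*4369 = -16676473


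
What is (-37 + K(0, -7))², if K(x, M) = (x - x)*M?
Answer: 1369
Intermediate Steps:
K(x, M) = 0 (K(x, M) = 0*M = 0)
(-37 + K(0, -7))² = (-37 + 0)² = (-37)² = 1369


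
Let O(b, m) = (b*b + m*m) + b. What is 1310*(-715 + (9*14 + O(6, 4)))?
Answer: -695610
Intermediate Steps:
O(b, m) = b + b² + m² (O(b, m) = (b² + m²) + b = b + b² + m²)
1310*(-715 + (9*14 + O(6, 4))) = 1310*(-715 + (9*14 + (6 + 6² + 4²))) = 1310*(-715 + (126 + (6 + 36 + 16))) = 1310*(-715 + (126 + 58)) = 1310*(-715 + 184) = 1310*(-531) = -695610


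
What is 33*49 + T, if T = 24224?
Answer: 25841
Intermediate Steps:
33*49 + T = 33*49 + 24224 = 1617 + 24224 = 25841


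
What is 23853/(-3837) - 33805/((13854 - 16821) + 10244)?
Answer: -101096022/9307283 ≈ -10.862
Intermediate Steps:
23853/(-3837) - 33805/((13854 - 16821) + 10244) = 23853*(-1/3837) - 33805/(-2967 + 10244) = -7951/1279 - 33805/7277 = -101096022/9307283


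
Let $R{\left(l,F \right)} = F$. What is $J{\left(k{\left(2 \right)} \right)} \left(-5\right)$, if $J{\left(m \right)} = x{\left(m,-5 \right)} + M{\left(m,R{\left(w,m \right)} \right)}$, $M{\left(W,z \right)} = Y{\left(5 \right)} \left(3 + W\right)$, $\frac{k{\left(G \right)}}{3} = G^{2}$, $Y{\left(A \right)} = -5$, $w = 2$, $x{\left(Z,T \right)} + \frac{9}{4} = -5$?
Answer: $\frac{1645}{4} \approx 411.25$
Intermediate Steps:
$x{\left(Z,T \right)} = - \frac{29}{4}$ ($x{\left(Z,T \right)} = - \frac{9}{4} - 5 = - \frac{29}{4}$)
$k{\left(G \right)} = 3 G^{2}$
$M{\left(W,z \right)} = -15 - 5 W$ ($M{\left(W,z \right)} = - 5 \left(3 + W\right) = -15 - 5 W$)
$J{\left(m \right)} = - \frac{89}{4} - 5 m$ ($J{\left(m \right)} = - \frac{29}{4} - \left(15 + 5 m\right) = - \frac{89}{4} - 5 m$)
$J{\left(k{\left(2 \right)} \right)} \left(-5\right) = \left(- \frac{89}{4} - 5 \cdot 3 \cdot 2^{2}\right) \left(-5\right) = \left(- \frac{89}{4} - 5 \cdot 3 \cdot 4\right) \left(-5\right) = \left(- \frac{89}{4} - 60\right) \left(-5\right) = \left(- \frac{329}{4}\right) \left(-5\right) = \frac{1645}{4}$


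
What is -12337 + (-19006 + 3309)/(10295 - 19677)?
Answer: -115730037/9382 ≈ -12335.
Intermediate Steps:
-12337 + (-19006 + 3309)/(10295 - 19677) = -12337 - 15697/(-9382) = -12337 - 15697*(-1/9382) = -12337 + 15697/9382 = -115730037/9382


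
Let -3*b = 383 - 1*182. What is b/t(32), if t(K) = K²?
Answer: -67/1024 ≈ -0.065430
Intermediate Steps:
b = -67 (b = -(383 - 1*182)/3 = -(383 - 182)/3 = -⅓*201 = -67)
b/t(32) = -67/(32²) = -67/1024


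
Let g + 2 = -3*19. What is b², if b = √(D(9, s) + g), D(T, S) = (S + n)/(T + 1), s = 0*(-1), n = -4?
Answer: -297/5 ≈ -59.400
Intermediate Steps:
s = 0
g = -59 (g = -2 - 3*19 = -2 - 57 = -59)
D(T, S) = (-4 + S)/(1 + T) (D(T, S) = (S - 4)/(T + 1) = (-4 + S)/(1 + T))
b = 3*I*√165/5 (b = √((-4 + 0)/(1 + 9) - 59) = √(-4/10 - 59) = √((⅒)*(-4) - 59) = √(-⅖ - 59) = √(-297/5) = 3*I*√165/5 ≈ 7.7071*I)
b² = (3*I*√165/5)² = -297/5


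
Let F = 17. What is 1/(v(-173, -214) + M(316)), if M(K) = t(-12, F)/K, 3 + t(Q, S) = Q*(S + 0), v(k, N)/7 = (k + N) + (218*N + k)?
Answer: -316/104433151 ≈ -3.0259e-6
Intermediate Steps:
v(k, N) = 14*k + 1533*N (v(k, N) = 7*((k + N) + (218*N + k)) = 7*((N + k) + (k + 218*N)) = 7*(2*k + 219*N) = 14*k + 1533*N)
t(Q, S) = -3 + Q*S (t(Q, S) = -3 + Q*(S + 0) = -3 + Q*S)
M(K) = -207/K (M(K) = (-3 - 12*17)/K = (-3 - 204)/K = -207/K)
1/(v(-173, -214) + M(316)) = 1/((14*(-173) + 1533*(-214)) - 207/316) = 1/((-2422 - 328062) - 207*1/316) = 1/(-330484 - 207/316) = 1/(-104433151/316) = -316/104433151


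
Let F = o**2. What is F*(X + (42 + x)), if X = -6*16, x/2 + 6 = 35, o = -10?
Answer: 400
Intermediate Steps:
x = 58 (x = -12 + 2*35 = -12 + 70 = 58)
X = -96
F = 100 (F = (-10)**2 = 100)
F*(X + (42 + x)) = 100*(-96 + (42 + 58)) = 100*(-96 + 100) = 100*4 = 400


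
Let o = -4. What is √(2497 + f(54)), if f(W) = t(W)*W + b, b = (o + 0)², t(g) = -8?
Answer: √2081 ≈ 45.618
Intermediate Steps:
b = 16 (b = (-4 + 0)² = (-4)² = 16)
f(W) = 16 - 8*W (f(W) = -8*W + 16 = 16 - 8*W)
√(2497 + f(54)) = √(2497 + (16 - 8*54)) = √(2497 + (16 - 432)) = √(2497 - 416) = √2081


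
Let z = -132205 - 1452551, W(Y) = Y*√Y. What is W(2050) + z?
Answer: -1584756 + 10250*√82 ≈ -1.4919e+6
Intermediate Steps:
W(Y) = Y^(3/2)
z = -1584756
W(2050) + z = 2050^(3/2) - 1584756 = 10250*√82 - 1584756 = -1584756 + 10250*√82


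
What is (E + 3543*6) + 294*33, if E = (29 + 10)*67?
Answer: 33573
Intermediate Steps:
E = 2613 (E = 39*67 = 2613)
(E + 3543*6) + 294*33 = (2613 + 3543*6) + 294*33 = (2613 + 21258) + 9702 = 23871 + 9702 = 33573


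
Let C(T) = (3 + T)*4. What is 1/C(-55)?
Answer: -1/208 ≈ -0.0048077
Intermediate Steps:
C(T) = 12 + 4*T
1/C(-55) = 1/(12 + 4*(-55)) = 1/(12 - 220) = 1/(-208) = -1/208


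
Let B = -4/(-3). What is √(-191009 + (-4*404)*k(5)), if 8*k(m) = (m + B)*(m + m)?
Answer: 29*I*√2181/3 ≈ 451.44*I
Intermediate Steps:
B = 4/3 (B = -4*(-⅓) = 4/3 ≈ 1.3333)
k(m) = m*(4/3 + m)/4 (k(m) = ((m + 4/3)*(m + m))/8 = ((4/3 + m)*(2*m))/8 = (2*m*(4/3 + m))/8 = m*(4/3 + m)/4)
√(-191009 + (-4*404)*k(5)) = √(-191009 + (-4*404)*((1/12)*5*(4 + 3*5))) = √(-191009 - 404*5*(4 + 15)/3) = √(-191009 - 404*5*19/3) = √(-191009 - 1616*95/12) = √(-191009 - 38380/3) = √(-611407/3) = 29*I*√2181/3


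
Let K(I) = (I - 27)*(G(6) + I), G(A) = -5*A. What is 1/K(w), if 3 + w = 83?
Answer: 1/2650 ≈ 0.00037736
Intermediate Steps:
w = 80 (w = -3 + 83 = 80)
K(I) = (-30 + I)*(-27 + I) (K(I) = (I - 27)*(-5*6 + I) = (-27 + I)*(-30 + I) = (-30 + I)*(-27 + I))
1/K(w) = 1/(810 + 80**2 - 57*80) = 1/(810 + 6400 - 4560) = 1/2650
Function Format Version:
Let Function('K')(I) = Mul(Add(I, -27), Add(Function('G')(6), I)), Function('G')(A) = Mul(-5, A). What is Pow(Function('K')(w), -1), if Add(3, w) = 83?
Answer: Rational(1, 2650) ≈ 0.00037736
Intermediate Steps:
w = 80 (w = Add(-3, 83) = 80)
Function('K')(I) = Mul(Add(-30, I), Add(-27, I)) (Function('K')(I) = Mul(Add(I, -27), Add(Mul(-5, 6), I)) = Mul(Add(-27, I), Add(-30, I)) = Mul(Add(-30, I), Add(-27, I)))
Pow(Function('K')(w), -1) = Pow(Add(810, Pow(80, 2), Mul(-57, 80)), -1) = Pow(Add(810, 6400, -4560), -1) = Pow(2650, -1) = Rational(1, 2650)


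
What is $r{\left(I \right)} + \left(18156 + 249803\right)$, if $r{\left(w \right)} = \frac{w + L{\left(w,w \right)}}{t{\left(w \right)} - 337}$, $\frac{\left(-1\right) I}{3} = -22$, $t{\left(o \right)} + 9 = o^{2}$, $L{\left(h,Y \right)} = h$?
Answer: $\frac{537257861}{2005} \approx 2.6796 \cdot 10^{5}$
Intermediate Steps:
$t{\left(o \right)} = -9 + o^{2}$
$I = 66$ ($I = \left(-3\right) \left(-22\right) = 66$)
$r{\left(w \right)} = \frac{2 w}{-346 + w^{2}}$ ($r{\left(w \right)} = \frac{w + w}{\left(-9 + w^{2}\right) - 337} = \frac{2 w}{-346 + w^{2}}$)
$r{\left(I \right)} + \left(18156 + 249803\right) = 2 \cdot 66 \frac{1}{-346 + 66^{2}} + \left(18156 + 249803\right) = 2 \cdot 66 \frac{1}{-346 + 4356} + 267959 = 2 \cdot 66 \cdot \frac{1}{4010} + 267959 = \frac{66}{2005} + 267959 = \frac{537257861}{2005}$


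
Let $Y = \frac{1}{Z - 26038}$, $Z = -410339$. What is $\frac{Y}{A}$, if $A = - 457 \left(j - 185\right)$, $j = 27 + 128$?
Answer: $- \frac{1}{5982728670} \approx -1.6715 \cdot 10^{-10}$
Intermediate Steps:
$j = 155$
$A = 13710$ ($A = - 457 \left(155 - 185\right) = \left(-457\right) \left(-30\right) = 13710$)
$Y = - \frac{1}{436377}$ ($Y = \frac{1}{-410339 - 26038} = \frac{1}{-436377} = - \frac{1}{436377} \approx -2.2916 \cdot 10^{-6}$)
$\frac{Y}{A} = - \frac{1}{436377 \cdot 13710} = \left(- \frac{1}{436377}\right) \frac{1}{13710} = - \frac{1}{5982728670}$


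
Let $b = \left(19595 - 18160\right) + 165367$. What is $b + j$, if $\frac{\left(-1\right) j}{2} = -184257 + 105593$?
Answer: $324130$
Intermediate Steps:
$j = 157328$ ($j = - 2 \left(-184257 + 105593\right) = \left(-2\right) \left(-78664\right) = 157328$)
$b = 166802$ ($b = 1435 + 165367 = 166802$)
$b + j = 166802 + 157328 = 324130$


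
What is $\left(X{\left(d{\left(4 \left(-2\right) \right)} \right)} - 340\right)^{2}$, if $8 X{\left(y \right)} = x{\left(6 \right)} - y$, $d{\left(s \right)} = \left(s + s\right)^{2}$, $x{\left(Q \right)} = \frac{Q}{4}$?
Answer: $\frac{35390601}{256} \approx 1.3824 \cdot 10^{5}$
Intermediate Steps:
$x{\left(Q \right)} = \frac{Q}{4}$ ($x{\left(Q \right)} = Q \frac{1}{4} = \frac{Q}{4}$)
$d{\left(s \right)} = 4 s^{2}$ ($d{\left(s \right)} = \left(2 s\right)^{2} = 4 s^{2}$)
$X{\left(y \right)} = \frac{3}{16} - \frac{y}{8}$ ($X{\left(y \right)} = \frac{\frac{1}{4} \cdot 6 - y}{8} = \frac{\frac{3}{2} - y}{8} = \frac{3}{16} - \frac{y}{8}$)
$\left(X{\left(d{\left(4 \left(-2\right) \right)} \right)} - 340\right)^{2} = \left(\left(\frac{3}{16} - \frac{4 \left(4 \left(-2\right)\right)^{2}}{8}\right) - 340\right)^{2} = \left(\left(\frac{3}{16} - \frac{4 \left(-8\right)^{2}}{8}\right) - 340\right)^{2} = \left(\left(\frac{3}{16} - \frac{4 \cdot 64}{8}\right) - 340\right)^{2} = \left(\left(\frac{3}{16} - 32\right) - 340\right)^{2} = \left(- \frac{509}{16} - 340\right)^{2} = \left(- \frac{5949}{16}\right)^{2} = \frac{35390601}{256}$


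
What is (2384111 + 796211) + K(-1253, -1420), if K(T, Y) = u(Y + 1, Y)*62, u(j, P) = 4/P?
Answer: 1129014248/355 ≈ 3.1803e+6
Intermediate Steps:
K(T, Y) = 248/Y (K(T, Y) = (4/Y)*62 = 248/Y)
(2384111 + 796211) + K(-1253, -1420) = (2384111 + 796211) + 248/(-1420) = 3180322 + 248*(-1/1420) = 3180322 - 62/355 = 1129014248/355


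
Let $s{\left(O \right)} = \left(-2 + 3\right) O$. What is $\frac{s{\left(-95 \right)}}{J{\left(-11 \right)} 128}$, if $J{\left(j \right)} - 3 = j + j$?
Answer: $\frac{5}{128} \approx 0.039063$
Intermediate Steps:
$J{\left(j \right)} = 3 + 2 j$ ($J{\left(j \right)} = 3 + \left(j + j\right) = 3 + 2 j$)
$s{\left(O \right)} = O$ ($s{\left(O \right)} = 1 O = O$)
$\frac{s{\left(-95 \right)}}{J{\left(-11 \right)} 128} = - \frac{95}{\left(3 + 2 \left(-11\right)\right) 128} = - \frac{95}{\left(3 - 22\right) 128} = - \frac{95}{\left(-19\right) 128} = - \frac{95}{-2432} = \left(-95\right) \left(- \frac{1}{2432}\right) = \frac{5}{128}$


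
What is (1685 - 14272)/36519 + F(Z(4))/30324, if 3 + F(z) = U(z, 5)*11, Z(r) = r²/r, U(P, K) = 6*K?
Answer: -17606975/52733436 ≈ -0.33389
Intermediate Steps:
Z(r) = r
F(z) = 327 (F(z) = -3 + (6*5)*11 = -3 + 30*11 = -3 + 330 = 327)
(1685 - 14272)/36519 + F(Z(4))/30324 = (1685 - 14272)/36519 + 327/30324 = -12587*1/36519 + 327*(1/30324) = -12587/36519 + 109/10108 = -17606975/52733436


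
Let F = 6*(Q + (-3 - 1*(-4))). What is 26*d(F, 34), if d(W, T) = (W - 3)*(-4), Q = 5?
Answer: -3432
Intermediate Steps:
F = 36 (F = 6*(5 + (-3 - 1*(-4))) = 6*(5 + (-3 + 4)) = 6*(5 + 1) = 6*6 = 36)
d(W, T) = 12 - 4*W (d(W, T) = (-3 + W)*(-4) = 12 - 4*W)
26*d(F, 34) = 26*(12 - 4*36) = 26*(12 - 144) = 26*(-132) = -3432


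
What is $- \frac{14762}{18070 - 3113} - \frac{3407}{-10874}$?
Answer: $- \frac{109563489}{162642418} \approx -0.67365$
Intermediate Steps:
$- \frac{14762}{18070 - 3113} - \frac{3407}{-10874} = - \frac{14762}{18070 - 3113} - - \frac{3407}{10874} = - \frac{14762}{14957} + \frac{3407}{10874} = - \frac{109563489}{162642418}$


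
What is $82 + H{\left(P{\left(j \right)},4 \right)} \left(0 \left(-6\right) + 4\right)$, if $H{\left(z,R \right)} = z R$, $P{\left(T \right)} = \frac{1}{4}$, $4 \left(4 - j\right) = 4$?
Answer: $86$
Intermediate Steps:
$j = 3$ ($j = 4 - 1 = 3$)
$P{\left(T \right)} = \frac{1}{4}$
$H{\left(z,R \right)} = R z$
$82 + H{\left(P{\left(j \right)},4 \right)} \left(0 \left(-6\right) + 4\right) = 82 + 4 \cdot \frac{1}{4} \left(0 \left(-6\right) + 4\right) = 82 + 1 \left(0 + 4\right) = 82 + 1 \cdot 4 = 82 + 4 = 86$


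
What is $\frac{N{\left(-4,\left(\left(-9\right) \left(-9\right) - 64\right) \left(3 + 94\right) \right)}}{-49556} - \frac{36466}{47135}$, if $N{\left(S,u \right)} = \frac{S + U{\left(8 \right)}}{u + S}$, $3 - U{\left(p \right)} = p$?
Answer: $- \frac{594538807741}{768485457740} \approx -0.77365$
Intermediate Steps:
$U{\left(p \right)} = 3 - p$
$N{\left(S,u \right)} = \frac{-5 + S}{S + u}$ ($N{\left(S,u \right)} = \frac{S + \left(3 - 8\right)}{u + S} = \frac{S + \left(3 - 8\right)}{S + u} = \frac{S - 5}{S + u} = \frac{-5 + S}{S + u}$)
$\frac{N{\left(-4,\left(\left(-9\right) \left(-9\right) - 64\right) \left(3 + 94\right) \right)}}{-49556} - \frac{36466}{47135} = \frac{\frac{1}{-4 + \left(\left(-9\right) \left(-9\right) - 64\right) \left(3 + 94\right)} \left(-5 - 4\right)}{-49556} - \frac{36466}{47135} = \frac{1}{-4 + \left(81 - 64\right) 97} \left(-9\right) \left(- \frac{1}{49556}\right) - \frac{36466}{47135} = \frac{1}{-4 + 17 \cdot 97} \left(-9\right) \left(- \frac{1}{49556}\right) - \frac{36466}{47135} = \frac{1}{-4 + 1649} \left(-9\right) \left(- \frac{1}{49556}\right) - \frac{36466}{47135} = \frac{1}{1645} \left(-9\right) \left(- \frac{1}{49556}\right) - \frac{36466}{47135} = \left(- \frac{9}{1645}\right) \left(- \frac{1}{49556}\right) - \frac{36466}{47135} = \frac{9}{81519620} - \frac{36466}{47135} = - \frac{594538807741}{768485457740}$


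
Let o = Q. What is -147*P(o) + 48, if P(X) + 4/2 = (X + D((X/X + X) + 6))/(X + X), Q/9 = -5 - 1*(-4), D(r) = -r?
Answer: 1709/6 ≈ 284.83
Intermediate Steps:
Q = -9 (Q = 9*(-5 - 1*(-4)) = 9*(-5 + 4) = 9*(-1) = -9)
o = -9
P(X) = -2 - 7/(2*X) (P(X) = -2 + (X - ((X/X + X) + 6))/(X + X) = -2 + (X - ((1 + X) + 6))/((2*X)) = -2 + (X - (7 + X))*(1/(2*X)) = -2 + (X + (-7 - X))*(1/(2*X)) = -2 - 7/(2*X))
-147*P(o) + 48 = -147*(-2 - 7/2/(-9)) + 48 = -147*(-2 - 7/2*(-1/9)) + 48 = -147*(-2 + 7/18) + 48 = -147*(-29/18) + 48 = 1421/6 + 48 = 1709/6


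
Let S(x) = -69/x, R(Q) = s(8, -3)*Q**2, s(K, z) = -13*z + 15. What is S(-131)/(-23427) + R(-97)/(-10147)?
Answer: -519761541575/10380167913 ≈ -50.073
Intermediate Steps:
s(K, z) = 15 - 13*z
R(Q) = 54*Q**2 (R(Q) = (15 - 13*(-3))*Q**2 = (15 + 39)*Q**2 = 54*Q**2)
S(-131)/(-23427) + R(-97)/(-10147) = -69/(-131)/(-23427) + (54*(-97)**2)/(-10147) = -69*(-1/131)*(-1/23427) + (54*9409)*(-1/10147) = (69/131)*(-1/23427) + 508086*(-1/10147) = -23/1022979 - 508086/10147 = -519761541575/10380167913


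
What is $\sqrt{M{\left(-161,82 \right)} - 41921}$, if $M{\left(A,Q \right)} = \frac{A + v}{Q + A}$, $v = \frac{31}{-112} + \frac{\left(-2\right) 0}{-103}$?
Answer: $\frac{i \sqrt{205107116585}}{2212} \approx 204.74 i$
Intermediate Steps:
$v = - \frac{31}{112}$ ($v = 31 \left(- \frac{1}{112}\right) + 0 \left(- \frac{1}{103}\right) = - \frac{31}{112} + 0 = - \frac{31}{112} \approx -0.27679$)
$M{\left(A,Q \right)} = \frac{- \frac{31}{112} + A}{A + Q}$ ($M{\left(A,Q \right)} = \frac{A - \frac{31}{112}}{Q + A} = \frac{- \frac{31}{112} + A}{A + Q}$)
$\sqrt{M{\left(-161,82 \right)} - 41921} = \sqrt{\frac{- \frac{31}{112} - 161}{-161 + 82} - 41921} = \sqrt{\frac{1}{-79} \left(- \frac{18063}{112}\right) - 41921} = \sqrt{\left(- \frac{1}{79}\right) \left(- \frac{18063}{112}\right) - 41921} = \sqrt{\frac{18063}{8848} - 41921} = \sqrt{- \frac{370898945}{8848}} = \frac{i \sqrt{205107116585}}{2212}$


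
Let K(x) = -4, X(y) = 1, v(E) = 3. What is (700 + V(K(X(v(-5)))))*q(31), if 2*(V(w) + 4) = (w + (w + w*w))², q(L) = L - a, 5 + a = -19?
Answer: 40040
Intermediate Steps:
a = -24 (a = -5 - 19 = -24)
q(L) = 24 + L (q(L) = L - 1*(-24) = L + 24 = 24 + L)
V(w) = -4 + (w² + 2*w)²/2 (V(w) = -4 + (w + (w + w*w))²/2 = -4 + (w + (w + w²))²/2 = -4 + (w² + 2*w)²/2)
(700 + V(K(X(v(-5)))))*q(31) = (700 + (-4 + (½)*(-4)²*(2 - 4)²))*(24 + 31) = (700 + (-4 + (½)*16*(-2)²))*55 = (700 + (-4 + (½)*16*4))*55 = (700 + (-4 + 32))*55 = (700 + 28)*55 = 728*55 = 40040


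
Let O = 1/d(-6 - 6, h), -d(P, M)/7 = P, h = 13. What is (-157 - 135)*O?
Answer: -73/21 ≈ -3.4762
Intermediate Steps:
d(P, M) = -7*P
O = 1/84 (O = 1/(-7*(-6 - 6)) = 1/(-7*(-12)) = 1/84 ≈ 0.011905)
(-157 - 135)*O = (-157 - 135)*(1/84) = -292*1/84 = -73/21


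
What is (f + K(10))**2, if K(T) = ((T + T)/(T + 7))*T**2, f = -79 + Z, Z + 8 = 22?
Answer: 801025/289 ≈ 2771.7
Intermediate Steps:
Z = 14 (Z = -8 + 22 = 14)
f = -65 (f = -79 + 14 = -65)
K(T) = 2*T**3/(7 + T) (K(T) = ((2*T)/(7 + T))*T**2 = (2*T/(7 + T))*T**2 = 2*T**3/(7 + T))
(f + K(10))**2 = (-65 + 2*10**3/(7 + 10))**2 = (-65 + 2*1000/17)**2 = (-65 + 2*1000*(1/17))**2 = (-65 + 2000/17)**2 = (895/17)**2 = 801025/289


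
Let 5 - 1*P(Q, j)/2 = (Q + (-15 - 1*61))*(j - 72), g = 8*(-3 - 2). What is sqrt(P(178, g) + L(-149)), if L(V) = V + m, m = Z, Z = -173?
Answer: 6*sqrt(626) ≈ 150.12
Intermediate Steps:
m = -173
g = -40 (g = 8*(-5) = -40)
L(V) = -173 + V (L(V) = V - 173 = -173 + V)
P(Q, j) = 10 - 2*(-76 + Q)*(-72 + j) (P(Q, j) = 10 - 2*(Q + (-15 - 1*61))*(j - 72) = 10 - 2*(Q + (-15 - 61))*(-72 + j) = 10 - 2*(Q - 76)*(-72 + j) = 10 - 2*(-76 + Q)*(-72 + j))
sqrt(P(178, g) + L(-149)) = sqrt((-10934 + 144*178 + 152*(-40) - 2*178*(-40)) + (-173 - 149)) = sqrt((-10934 + 25632 - 6080 + 14240) - 322) = sqrt(22858 - 322) = sqrt(22536) = 6*sqrt(626)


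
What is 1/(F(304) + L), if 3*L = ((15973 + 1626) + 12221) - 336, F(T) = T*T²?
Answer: 1/28104292 ≈ 3.5582e-8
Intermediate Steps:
F(T) = T³
L = 9828 (L = (((15973 + 1626) + 12221) - 336)/3 = ((17599 + 12221) - 336)/3 = (29820 - 336)/3 = (⅓)*29484 = 9828)
1/(F(304) + L) = 1/(304³ + 9828) = 1/(28094464 + 9828) = 1/28104292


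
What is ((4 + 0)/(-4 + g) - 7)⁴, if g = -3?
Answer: 7890481/2401 ≈ 3286.3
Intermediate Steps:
((4 + 0)/(-4 + g) - 7)⁴ = ((4 + 0)/(-4 - 3) - 7)⁴ = (4/(-7) - 7)⁴ = (4*(-⅐) - 7)⁴ = (-4/7 - 7)⁴ = (-53/7)⁴ = 7890481/2401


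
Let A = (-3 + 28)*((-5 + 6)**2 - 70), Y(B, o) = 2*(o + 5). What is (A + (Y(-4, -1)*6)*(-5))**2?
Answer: 3861225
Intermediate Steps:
Y(B, o) = 10 + 2*o (Y(B, o) = 2*(5 + o) = 10 + 2*o)
A = -1725 (A = 25*(1**2 - 70) = 25*(1 - 70) = 25*(-69) = -1725)
(A + (Y(-4, -1)*6)*(-5))**2 = (-1725 + ((10 + 2*(-1))*6)*(-5))**2 = (-1725 + ((10 - 2)*6)*(-5))**2 = (-1725 + (8*6)*(-5))**2 = (-1725 + 48*(-5))**2 = (-1725 - 240)**2 = (-1965)**2 = 3861225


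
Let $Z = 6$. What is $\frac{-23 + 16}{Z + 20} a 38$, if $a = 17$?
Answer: $- \frac{2261}{13} \approx -173.92$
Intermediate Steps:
$\frac{-23 + 16}{Z + 20} a 38 = \frac{-23 + 16}{6 + 20} \cdot 17 \cdot 38 = - \frac{7}{26} \cdot 17 \cdot 38 = \left(-7\right) \frac{1}{26} \cdot 17 \cdot 38 = \left(- \frac{7}{26}\right) 17 \cdot 38 = \left(- \frac{119}{26}\right) 38 = - \frac{2261}{13}$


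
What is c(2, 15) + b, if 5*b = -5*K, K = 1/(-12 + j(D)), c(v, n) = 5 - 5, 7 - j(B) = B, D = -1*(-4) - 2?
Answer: ⅐ ≈ 0.14286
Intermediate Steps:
D = 2 (D = 4 - 2 = 2)
j(B) = 7 - B
c(v, n) = 0
K = -⅐ (K = 1/(-12 + (7 - 1*2)) = 1/(-12 + (7 - 2)) = 1/(-12 + 5) = 1/(-7) = -⅐ ≈ -0.14286)
b = ⅐ (b = (-5*(-⅐))/5 = (⅕)*(5/7) = ⅐ ≈ 0.14286)
c(2, 15) + b = 0 + ⅐ = ⅐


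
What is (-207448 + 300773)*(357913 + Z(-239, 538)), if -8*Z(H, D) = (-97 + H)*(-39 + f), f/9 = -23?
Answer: 32437996825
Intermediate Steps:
f = -207 (f = 9*(-23) = -207)
Z(H, D) = -11931/4 + 123*H/4 (Z(H, D) = -(-97 + H)*(-39 - 207)/8 = -(-97 + H)*(-246)/8 = -(23862 - 246*H)/8 = -11931/4 + 123*H/4)
(-207448 + 300773)*(357913 + Z(-239, 538)) = (-207448 + 300773)*(357913 + (-11931/4 + (123/4)*(-239))) = 93325*(357913 + (-11931/4 - 29397/4)) = 93325*(357913 - 10332) = 93325*347581 = 32437996825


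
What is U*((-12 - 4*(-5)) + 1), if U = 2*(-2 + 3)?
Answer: 18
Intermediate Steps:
U = 2 (U = 2*1 = 2)
U*((-12 - 4*(-5)) + 1) = 2*((-12 - 4*(-5)) + 1) = 2*((-12 + 20) + 1) = 2*(8 + 1) = 2*9 = 18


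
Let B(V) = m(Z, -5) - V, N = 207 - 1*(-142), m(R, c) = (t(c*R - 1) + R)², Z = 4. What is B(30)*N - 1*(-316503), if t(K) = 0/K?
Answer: 311617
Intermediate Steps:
t(K) = 0
m(R, c) = R² (m(R, c) = (0 + R)² = R²)
N = 349 (N = 207 + 142 = 349)
B(V) = 16 - V (B(V) = 4² - V = 16 - V)
B(30)*N - 1*(-316503) = (16 - 1*30)*349 - 1*(-316503) = (16 - 30)*349 + 316503 = -14*349 + 316503 = -4886 + 316503 = 311617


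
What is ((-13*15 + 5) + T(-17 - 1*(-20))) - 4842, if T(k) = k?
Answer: -5029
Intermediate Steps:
((-13*15 + 5) + T(-17 - 1*(-20))) - 4842 = ((-13*15 + 5) + (-17 - 1*(-20))) - 4842 = ((-195 + 5) + (-17 + 20)) - 4842 = (-190 + 3) - 4842 = -187 - 4842 = -5029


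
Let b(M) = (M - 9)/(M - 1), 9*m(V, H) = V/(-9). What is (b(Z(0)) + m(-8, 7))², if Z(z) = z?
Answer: 543169/6561 ≈ 82.787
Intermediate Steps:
m(V, H) = -V/81 (m(V, H) = (V/(-9))/9 = (V*(-⅑))/9 = (-V/9)/9 = -V/81)
b(M) = (-9 + M)/(-1 + M)
(b(Z(0)) + m(-8, 7))² = ((-9 + 0)/(-1 + 0) - 1/81*(-8))² = (-9/(-1) + 8/81)² = (-1*(-9) + 8/81)² = (9 + 8/81)² = (737/81)² = 543169/6561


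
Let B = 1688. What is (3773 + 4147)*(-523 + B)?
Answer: 9226800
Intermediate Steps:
(3773 + 4147)*(-523 + B) = (3773 + 4147)*(-523 + 1688) = 7920*1165 = 9226800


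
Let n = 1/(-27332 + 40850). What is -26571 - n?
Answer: -359186779/13518 ≈ -26571.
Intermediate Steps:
n = 1/13518 ≈ 7.3975e-5
-26571 - n = -26571 - 1*1/13518 = -26571 - 1/13518 = -359186779/13518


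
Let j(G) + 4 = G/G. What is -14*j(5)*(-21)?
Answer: -882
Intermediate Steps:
j(G) = -3 (j(G) = -4 + G/G = -4 + 1 = -3)
-14*j(5)*(-21) = -14*(-3)*(-21) = 42*(-21) = -882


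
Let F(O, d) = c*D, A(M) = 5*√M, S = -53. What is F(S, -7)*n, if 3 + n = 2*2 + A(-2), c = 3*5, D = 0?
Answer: 0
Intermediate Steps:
c = 15
F(O, d) = 0 (F(O, d) = 15*0 = 0)
n = 1 + 5*I*√2 (n = -3 + (2*2 + 5*√(-2)) = -3 + (4 + 5*(I*√2)) = -3 + (4 + 5*I*√2) = 1 + 5*I*√2 ≈ 1.0 + 7.0711*I)
F(S, -7)*n = 0*(1 + 5*I*√2) = 0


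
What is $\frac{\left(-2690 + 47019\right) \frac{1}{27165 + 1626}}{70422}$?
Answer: $\frac{1}{45738} \approx 2.1864 \cdot 10^{-5}$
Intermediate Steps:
$\frac{\left(-2690 + 47019\right) \frac{1}{27165 + 1626}}{70422} = \frac{44329}{28791} \cdot \frac{1}{70422} = 44329 \cdot \frac{1}{28791} \cdot \frac{1}{70422} = \frac{97}{63} \cdot \frac{1}{70422} = \frac{1}{45738}$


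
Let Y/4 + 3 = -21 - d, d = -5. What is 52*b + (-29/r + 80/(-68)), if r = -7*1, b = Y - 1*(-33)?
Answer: -265731/119 ≈ -2233.0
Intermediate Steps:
Y = -76 (Y = -12 + 4*(-21 - 1*(-5)) = -12 + 4*(-21 + 5) = -12 + 4*(-16) = -12 - 64 = -76)
b = -43 (b = -76 - 1*(-33) = -76 + 33 = -43)
r = -7
52*b + (-29/r + 80/(-68)) = 52*(-43) + (-29/(-7) + 80/(-68)) = -2236 + (-29*(-⅐) + 80*(-1/68)) = -2236 + (29/7 - 20/17) = -2236 + 353/119 = -265731/119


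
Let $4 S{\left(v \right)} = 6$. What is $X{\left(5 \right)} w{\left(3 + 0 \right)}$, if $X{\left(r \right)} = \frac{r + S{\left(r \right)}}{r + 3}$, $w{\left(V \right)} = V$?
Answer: $\frac{39}{16} \approx 2.4375$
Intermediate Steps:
$S{\left(v \right)} = \frac{3}{2}$ ($S{\left(v \right)} = \frac{1}{4} \cdot 6 = \frac{3}{2}$)
$X{\left(r \right)} = \frac{\frac{3}{2} + r}{3 + r}$ ($X{\left(r \right)} = \frac{r + \frac{3}{2}}{r + 3} = \frac{\frac{3}{2} + r}{3 + r}$)
$X{\left(5 \right)} w{\left(3 + 0 \right)} = \frac{\frac{3}{2} + 5}{3 + 5} \left(3 + 0\right) = \frac{1}{8} \cdot \frac{13}{2} \cdot 3 = \frac{13}{16} \cdot 3 = \frac{39}{16}$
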